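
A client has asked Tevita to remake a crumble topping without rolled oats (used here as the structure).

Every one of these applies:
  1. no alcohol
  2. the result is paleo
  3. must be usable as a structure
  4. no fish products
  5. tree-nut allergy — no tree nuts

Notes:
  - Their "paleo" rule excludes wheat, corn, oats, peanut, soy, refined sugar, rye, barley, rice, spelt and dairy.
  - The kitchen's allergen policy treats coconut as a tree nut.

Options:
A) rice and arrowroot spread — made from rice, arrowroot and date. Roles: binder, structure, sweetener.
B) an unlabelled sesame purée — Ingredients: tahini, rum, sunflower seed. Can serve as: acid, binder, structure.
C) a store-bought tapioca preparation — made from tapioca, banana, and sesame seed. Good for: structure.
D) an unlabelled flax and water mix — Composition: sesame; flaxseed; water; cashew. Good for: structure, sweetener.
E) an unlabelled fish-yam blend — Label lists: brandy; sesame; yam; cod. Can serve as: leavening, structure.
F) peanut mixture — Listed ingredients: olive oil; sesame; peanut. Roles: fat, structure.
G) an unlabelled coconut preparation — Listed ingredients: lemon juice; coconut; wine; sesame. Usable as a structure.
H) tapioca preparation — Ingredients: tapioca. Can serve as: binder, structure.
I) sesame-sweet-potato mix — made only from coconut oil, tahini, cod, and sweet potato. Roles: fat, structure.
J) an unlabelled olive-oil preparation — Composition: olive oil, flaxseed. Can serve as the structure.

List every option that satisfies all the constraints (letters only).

A: has rice, so not paleo — out
B: has rum, so not alcohol-free — reject
C: only sesame seed, tapioca, and banana; none excluded — keep
D: has cashew, so not tree-nut-free — reject
E: has brandy, so not alcohol-free; has cod, so not fish-free — out
F: has peanut, so not paleo — no
G: has wine, so not alcohol-free; has coconut, so not tree-nut-free — no
H: nothing on the exclusion list — valid
I: has coconut oil, so not tree-nut-free; has cod, so not fish-free — out
J: only olive oil and flaxseed; none excluded — keep

C, H, J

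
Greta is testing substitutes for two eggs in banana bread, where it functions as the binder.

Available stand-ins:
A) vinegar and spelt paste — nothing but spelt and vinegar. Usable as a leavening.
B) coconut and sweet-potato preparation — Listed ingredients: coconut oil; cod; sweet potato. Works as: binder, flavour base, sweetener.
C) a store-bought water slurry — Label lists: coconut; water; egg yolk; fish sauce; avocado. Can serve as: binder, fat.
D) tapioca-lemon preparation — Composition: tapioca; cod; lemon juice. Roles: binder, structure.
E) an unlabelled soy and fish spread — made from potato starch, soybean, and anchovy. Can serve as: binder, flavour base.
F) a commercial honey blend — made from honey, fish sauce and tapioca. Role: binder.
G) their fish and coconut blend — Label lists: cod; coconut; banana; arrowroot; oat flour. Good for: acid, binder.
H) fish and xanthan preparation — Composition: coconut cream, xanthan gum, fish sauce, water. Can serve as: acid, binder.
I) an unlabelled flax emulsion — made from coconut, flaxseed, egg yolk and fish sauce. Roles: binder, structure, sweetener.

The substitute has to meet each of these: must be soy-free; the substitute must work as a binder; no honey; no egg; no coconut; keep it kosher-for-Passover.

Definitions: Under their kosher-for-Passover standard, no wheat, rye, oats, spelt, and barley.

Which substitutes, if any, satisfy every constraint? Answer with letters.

A: not usable as a binder; has spelt, so not kosher-for-Passover — reject
B: has coconut oil, so not coconut-free — no
C: has coconut, so not coconut-free; has egg yolk, so not egg-free — out
D: no coconut, no soy — keep
E: has soybean, so not soy-free — reject
F: has honey, so not honey-free — out
G: has oat flour, so not kosher-for-Passover; has coconut, so not coconut-free — reject
H: has coconut cream, so not coconut-free — no
I: has coconut, so not coconut-free; has egg yolk, so not egg-free — reject

D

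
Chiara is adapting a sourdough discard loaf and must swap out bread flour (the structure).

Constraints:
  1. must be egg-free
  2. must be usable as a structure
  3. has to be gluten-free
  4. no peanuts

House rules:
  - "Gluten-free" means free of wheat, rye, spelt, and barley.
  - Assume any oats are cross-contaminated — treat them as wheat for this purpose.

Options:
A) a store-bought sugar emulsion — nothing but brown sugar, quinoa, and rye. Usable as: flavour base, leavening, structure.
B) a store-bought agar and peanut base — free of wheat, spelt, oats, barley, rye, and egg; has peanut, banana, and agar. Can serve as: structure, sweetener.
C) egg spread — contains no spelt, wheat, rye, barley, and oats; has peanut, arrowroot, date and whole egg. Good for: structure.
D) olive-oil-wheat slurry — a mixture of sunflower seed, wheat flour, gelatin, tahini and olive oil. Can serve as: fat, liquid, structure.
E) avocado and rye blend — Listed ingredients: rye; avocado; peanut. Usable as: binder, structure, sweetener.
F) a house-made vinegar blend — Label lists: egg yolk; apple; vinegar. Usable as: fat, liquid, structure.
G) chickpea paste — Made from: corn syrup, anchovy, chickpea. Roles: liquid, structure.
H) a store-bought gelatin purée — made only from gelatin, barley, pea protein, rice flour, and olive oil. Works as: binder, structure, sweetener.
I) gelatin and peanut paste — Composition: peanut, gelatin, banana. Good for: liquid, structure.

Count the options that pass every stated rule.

1

A: has rye, so not gluten-free — out
B: has peanut, so not peanut-free — reject
C: has peanut, so not peanut-free; has whole egg, so not egg-free — out
D: has wheat flour, so not gluten-free — no
E: has rye, so not gluten-free; has peanut, so not peanut-free — out
F: has egg yolk, so not egg-free — reject
G: nothing on the exclusion list — valid
H: has barley, so not gluten-free — out
I: has peanut, so not peanut-free — no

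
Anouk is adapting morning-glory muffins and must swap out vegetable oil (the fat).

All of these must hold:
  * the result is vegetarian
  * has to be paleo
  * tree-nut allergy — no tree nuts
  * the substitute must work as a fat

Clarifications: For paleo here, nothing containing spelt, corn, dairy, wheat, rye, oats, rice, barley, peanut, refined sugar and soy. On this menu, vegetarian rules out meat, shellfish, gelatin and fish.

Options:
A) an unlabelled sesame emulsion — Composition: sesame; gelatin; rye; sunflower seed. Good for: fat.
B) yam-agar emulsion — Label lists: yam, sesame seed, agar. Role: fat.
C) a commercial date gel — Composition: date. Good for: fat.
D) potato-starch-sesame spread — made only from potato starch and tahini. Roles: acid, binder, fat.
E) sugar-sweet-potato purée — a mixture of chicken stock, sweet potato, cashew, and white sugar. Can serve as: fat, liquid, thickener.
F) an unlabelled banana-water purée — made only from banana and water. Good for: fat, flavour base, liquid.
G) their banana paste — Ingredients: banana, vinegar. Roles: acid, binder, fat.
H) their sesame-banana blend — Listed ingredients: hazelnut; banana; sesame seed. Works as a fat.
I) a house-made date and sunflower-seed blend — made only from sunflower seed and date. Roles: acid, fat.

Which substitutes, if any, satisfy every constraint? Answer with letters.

A: has rye, so not paleo; has gelatin, so not vegetarian — out
B: every rule checks out — OK
C: all constraints satisfied — keep
D: vegetarian, paleo — keep
E: has white sugar, so not paleo; has chicken stock, so not vegetarian (and 1 more) — reject
F: every rule checks out — keep
G: nothing on the exclusion list — keep
H: has hazelnut, so not tree-nut-free — out
I: vegetarian, no tree nuts — keep

B, C, D, F, G, I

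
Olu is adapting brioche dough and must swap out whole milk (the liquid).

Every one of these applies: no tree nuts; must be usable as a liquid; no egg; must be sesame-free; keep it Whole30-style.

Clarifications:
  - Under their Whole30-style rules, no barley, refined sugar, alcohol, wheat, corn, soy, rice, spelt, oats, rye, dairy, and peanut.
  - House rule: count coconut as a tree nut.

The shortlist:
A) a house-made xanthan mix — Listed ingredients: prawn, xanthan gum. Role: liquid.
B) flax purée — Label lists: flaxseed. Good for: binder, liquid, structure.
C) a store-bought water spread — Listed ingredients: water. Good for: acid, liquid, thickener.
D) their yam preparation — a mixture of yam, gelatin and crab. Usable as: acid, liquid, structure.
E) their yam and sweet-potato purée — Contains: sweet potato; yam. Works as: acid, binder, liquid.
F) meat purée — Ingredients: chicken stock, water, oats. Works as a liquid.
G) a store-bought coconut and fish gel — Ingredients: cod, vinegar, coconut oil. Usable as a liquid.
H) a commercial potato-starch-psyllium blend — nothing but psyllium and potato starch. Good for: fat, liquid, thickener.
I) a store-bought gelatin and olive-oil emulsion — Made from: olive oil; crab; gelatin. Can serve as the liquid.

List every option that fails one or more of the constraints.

F, G

A: only prawn and xanthan gum; none excluded — OK
B: only flaxseed; none excluded — keep
C: Whole30-style, no egg — valid
D: no sesame, tree-nut-free — keep
E: only sweet potato and yam; none excluded — valid
F: has oats, so not Whole30-style — out
G: has coconut oil, so not tree-nut-free — out
H: nothing on the exclusion list — valid
I: works as a liquid, Whole30-style, no egg — valid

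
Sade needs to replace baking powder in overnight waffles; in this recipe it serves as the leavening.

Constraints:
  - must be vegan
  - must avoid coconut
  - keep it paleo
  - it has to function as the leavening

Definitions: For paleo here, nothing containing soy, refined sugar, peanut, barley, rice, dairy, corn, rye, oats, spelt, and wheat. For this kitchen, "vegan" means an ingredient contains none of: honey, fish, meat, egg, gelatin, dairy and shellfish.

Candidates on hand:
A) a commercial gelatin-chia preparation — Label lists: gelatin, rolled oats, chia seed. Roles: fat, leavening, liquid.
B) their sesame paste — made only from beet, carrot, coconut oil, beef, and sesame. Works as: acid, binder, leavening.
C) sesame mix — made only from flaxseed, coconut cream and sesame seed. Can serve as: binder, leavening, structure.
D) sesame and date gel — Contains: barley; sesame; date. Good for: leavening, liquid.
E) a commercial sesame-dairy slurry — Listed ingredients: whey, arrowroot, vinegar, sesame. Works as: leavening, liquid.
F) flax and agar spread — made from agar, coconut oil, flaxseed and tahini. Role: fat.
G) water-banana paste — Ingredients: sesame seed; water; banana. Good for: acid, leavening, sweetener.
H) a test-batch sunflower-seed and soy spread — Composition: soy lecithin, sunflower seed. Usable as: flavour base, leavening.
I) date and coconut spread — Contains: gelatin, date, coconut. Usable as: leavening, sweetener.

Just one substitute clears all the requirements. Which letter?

G

A: has rolled oats, so not paleo; has gelatin, so not vegan — reject
B: has beef, so not vegan; has coconut oil, so not coconut-free — no
C: has coconut cream, so not coconut-free — no
D: has barley, so not paleo — no
E: has whey, so not paleo; has whey, so not vegan — no
F: not usable as a leavening; has coconut oil, so not coconut-free — out
G: paleo, no coconut — OK
H: has soy lecithin, so not paleo — out
I: has gelatin, so not vegan; has coconut, so not coconut-free — no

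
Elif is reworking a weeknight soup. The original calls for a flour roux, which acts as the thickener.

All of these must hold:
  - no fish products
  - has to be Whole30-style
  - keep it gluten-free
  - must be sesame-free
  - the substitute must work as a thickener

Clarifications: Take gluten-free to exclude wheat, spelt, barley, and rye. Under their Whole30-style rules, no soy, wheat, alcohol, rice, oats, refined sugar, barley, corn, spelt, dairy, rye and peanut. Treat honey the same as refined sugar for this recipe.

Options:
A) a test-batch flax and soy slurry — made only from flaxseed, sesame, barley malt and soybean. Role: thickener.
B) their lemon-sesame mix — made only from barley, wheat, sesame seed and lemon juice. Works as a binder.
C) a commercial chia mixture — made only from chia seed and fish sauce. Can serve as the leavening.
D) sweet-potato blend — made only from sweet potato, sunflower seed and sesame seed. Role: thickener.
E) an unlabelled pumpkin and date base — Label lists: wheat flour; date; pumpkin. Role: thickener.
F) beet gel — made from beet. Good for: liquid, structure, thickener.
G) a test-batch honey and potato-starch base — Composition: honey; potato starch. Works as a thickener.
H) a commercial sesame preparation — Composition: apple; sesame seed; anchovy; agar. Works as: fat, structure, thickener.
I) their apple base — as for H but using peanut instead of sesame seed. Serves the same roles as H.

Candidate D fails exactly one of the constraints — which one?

sesame-free

usable as a thickener: satisfied
gluten-free: satisfied
Whole30-style: satisfied
fish-free: satisfied
sesame-free: has sesame seed — fails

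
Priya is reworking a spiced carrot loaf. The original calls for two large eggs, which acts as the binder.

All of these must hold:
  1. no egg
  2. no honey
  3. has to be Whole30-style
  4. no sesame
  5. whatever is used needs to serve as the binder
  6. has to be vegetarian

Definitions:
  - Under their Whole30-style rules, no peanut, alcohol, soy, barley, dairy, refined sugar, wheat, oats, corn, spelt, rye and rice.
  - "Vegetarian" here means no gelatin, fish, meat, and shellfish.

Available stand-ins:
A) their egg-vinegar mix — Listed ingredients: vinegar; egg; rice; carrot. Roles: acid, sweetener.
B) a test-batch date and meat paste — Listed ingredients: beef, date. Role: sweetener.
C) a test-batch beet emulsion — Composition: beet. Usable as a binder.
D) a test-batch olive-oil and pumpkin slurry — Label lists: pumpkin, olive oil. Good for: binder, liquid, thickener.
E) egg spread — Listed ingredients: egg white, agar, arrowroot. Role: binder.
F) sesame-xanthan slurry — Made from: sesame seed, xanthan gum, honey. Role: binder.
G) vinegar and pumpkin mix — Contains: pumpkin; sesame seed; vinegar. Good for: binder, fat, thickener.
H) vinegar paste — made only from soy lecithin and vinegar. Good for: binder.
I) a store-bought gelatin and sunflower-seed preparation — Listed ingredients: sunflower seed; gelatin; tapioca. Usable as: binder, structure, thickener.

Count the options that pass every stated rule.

2

A: not usable as a binder; has rice, so not Whole30-style (and 1 more) — out
B: not usable as a binder; has beef, so not vegetarian — out
C: only beet; none excluded — OK
D: every rule checks out — valid
E: has egg white, so not egg-free — out
F: has honey, so not honey-free; has sesame seed, so not sesame-free — no
G: has sesame seed, so not sesame-free — reject
H: has soy lecithin, so not Whole30-style — no
I: has gelatin, so not vegetarian — no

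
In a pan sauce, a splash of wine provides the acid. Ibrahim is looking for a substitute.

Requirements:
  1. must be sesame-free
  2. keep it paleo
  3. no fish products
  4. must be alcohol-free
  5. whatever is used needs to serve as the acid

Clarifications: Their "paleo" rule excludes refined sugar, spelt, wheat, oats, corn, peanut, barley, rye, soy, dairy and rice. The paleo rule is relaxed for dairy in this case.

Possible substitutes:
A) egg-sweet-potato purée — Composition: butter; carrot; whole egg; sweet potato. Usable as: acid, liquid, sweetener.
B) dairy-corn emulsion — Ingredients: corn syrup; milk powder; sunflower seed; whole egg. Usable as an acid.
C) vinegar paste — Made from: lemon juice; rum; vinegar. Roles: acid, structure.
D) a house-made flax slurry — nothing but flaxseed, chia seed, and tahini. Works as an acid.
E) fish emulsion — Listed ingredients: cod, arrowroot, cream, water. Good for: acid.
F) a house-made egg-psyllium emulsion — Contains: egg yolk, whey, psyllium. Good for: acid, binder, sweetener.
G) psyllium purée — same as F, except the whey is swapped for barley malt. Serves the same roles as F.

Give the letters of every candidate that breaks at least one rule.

B, C, D, E, G

A: dairy is permitted under the paleo carve-out; nothing else excluded — OK
B: has corn syrup, so not paleo — out
C: has rum, so not alcohol-free — out
D: has tahini, so not sesame-free — out
E: has cod, so not fish-free — out
F: dairy is permitted under the paleo carve-out; nothing else excluded — OK
G: has barley malt, so not paleo — reject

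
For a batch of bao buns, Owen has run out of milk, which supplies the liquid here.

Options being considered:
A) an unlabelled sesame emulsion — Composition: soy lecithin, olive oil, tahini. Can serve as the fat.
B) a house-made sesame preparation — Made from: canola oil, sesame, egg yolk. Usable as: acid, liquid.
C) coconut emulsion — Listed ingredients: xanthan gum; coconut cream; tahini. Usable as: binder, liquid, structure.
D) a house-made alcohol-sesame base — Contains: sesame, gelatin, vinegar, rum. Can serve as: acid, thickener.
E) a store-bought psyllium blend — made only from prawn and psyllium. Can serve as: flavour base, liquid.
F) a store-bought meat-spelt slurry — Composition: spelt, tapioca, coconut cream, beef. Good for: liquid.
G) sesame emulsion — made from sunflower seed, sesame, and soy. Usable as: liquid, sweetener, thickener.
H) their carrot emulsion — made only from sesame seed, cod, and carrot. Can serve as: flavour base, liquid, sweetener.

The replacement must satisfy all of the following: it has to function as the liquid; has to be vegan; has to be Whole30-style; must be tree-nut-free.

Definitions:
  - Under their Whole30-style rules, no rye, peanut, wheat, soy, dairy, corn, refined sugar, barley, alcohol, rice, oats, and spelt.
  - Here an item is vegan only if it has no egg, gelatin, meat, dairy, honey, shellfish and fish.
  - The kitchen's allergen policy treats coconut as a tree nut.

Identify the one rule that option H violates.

vegan

usable as a liquid: satisfied
Whole30-style: satisfied
vegan: has cod — fails
tree-nut-free: satisfied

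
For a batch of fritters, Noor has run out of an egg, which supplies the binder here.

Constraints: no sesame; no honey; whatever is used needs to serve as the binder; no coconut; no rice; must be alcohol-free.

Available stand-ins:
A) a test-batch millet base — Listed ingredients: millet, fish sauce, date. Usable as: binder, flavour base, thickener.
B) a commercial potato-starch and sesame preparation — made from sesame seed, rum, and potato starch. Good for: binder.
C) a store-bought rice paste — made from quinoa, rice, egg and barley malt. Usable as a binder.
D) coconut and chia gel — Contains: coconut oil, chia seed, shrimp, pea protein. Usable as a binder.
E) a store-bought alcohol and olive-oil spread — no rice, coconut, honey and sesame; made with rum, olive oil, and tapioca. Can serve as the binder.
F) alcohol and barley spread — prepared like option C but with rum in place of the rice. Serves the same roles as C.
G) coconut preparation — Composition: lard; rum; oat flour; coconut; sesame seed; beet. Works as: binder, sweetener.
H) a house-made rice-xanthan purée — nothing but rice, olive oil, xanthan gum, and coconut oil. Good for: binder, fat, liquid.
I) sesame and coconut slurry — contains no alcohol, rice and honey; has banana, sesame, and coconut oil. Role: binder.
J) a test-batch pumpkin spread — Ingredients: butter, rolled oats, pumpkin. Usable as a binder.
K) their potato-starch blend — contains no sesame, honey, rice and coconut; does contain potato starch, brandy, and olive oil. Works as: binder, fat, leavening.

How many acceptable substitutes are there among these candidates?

A: only fish sauce, date, and millet; none excluded — OK
B: has sesame seed, so not sesame-free; has rum, so not alcohol-free — out
C: has rice, so not rice-free — out
D: has coconut oil, so not coconut-free — reject
E: has rum, so not alcohol-free — out
F: has rum, so not alcohol-free — reject
G: has sesame seed, so not sesame-free; has coconut, so not coconut-free (and 1 more) — no
H: has rice, so not rice-free; has coconut oil, so not coconut-free — out
I: has sesame, so not sesame-free; has coconut oil, so not coconut-free — out
J: no honey, no coconut — OK
K: has brandy, so not alcohol-free — reject

2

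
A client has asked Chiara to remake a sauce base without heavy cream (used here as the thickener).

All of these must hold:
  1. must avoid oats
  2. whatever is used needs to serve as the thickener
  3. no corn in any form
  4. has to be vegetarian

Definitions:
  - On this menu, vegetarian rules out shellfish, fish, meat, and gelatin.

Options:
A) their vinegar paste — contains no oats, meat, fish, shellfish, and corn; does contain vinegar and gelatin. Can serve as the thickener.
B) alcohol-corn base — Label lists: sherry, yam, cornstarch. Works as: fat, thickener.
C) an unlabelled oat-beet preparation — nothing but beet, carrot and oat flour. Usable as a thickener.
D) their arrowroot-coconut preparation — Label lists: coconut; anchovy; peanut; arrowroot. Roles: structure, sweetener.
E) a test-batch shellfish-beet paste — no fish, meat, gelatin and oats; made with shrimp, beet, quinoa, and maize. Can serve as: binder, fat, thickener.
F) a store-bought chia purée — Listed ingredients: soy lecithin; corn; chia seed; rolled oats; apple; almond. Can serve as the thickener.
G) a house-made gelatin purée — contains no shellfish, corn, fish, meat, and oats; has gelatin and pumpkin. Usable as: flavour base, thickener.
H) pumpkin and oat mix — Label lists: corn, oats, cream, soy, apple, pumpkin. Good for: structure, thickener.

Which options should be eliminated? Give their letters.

A, B, C, D, E, F, G, H

A: has gelatin, so not vegetarian — no
B: has cornstarch, so not corn-free — reject
C: has oat flour, so not oat-free — no
D: not usable as a thickener; has anchovy, so not vegetarian — reject
E: has shrimp, so not vegetarian; has maize, so not corn-free — out
F: has corn, so not corn-free; has rolled oats, so not oat-free — no
G: has gelatin, so not vegetarian — no
H: has corn, so not corn-free; has oats, so not oat-free — out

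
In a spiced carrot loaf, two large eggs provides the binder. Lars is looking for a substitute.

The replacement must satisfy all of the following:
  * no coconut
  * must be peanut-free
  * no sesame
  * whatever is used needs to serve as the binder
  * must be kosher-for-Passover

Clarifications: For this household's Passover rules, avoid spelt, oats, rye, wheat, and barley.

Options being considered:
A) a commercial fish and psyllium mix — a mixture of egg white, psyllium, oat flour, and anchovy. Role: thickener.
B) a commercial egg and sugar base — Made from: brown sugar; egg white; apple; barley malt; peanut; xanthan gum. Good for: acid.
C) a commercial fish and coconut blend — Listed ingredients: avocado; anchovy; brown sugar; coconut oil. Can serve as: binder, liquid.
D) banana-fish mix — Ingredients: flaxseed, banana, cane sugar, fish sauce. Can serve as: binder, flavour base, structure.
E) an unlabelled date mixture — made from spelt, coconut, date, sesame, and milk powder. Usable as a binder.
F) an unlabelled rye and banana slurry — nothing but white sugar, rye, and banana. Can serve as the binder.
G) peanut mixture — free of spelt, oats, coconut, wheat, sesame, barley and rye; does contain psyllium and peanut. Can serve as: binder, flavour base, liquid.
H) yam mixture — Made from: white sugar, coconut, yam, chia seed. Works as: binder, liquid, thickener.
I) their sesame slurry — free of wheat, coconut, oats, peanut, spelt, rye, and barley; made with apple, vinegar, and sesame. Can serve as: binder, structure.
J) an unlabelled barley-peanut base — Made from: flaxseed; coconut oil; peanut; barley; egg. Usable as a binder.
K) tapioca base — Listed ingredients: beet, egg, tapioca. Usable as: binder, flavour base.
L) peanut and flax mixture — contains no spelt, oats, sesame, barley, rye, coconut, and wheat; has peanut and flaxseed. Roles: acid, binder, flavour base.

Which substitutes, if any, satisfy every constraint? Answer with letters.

A: not usable as a binder; has oat flour, so not kosher-for-Passover — reject
B: not usable as a binder; has barley malt, so not kosher-for-Passover (and 1 more) — no
C: has coconut oil, so not coconut-free — no
D: every rule checks out — keep
E: has spelt, so not kosher-for-Passover; has coconut, so not coconut-free (and 1 more) — out
F: has rye, so not kosher-for-Passover — reject
G: has peanut, so not peanut-free — reject
H: has coconut, so not coconut-free — reject
I: has sesame, so not sesame-free — out
J: has barley, so not kosher-for-Passover; has peanut, so not peanut-free (and 1 more) — no
K: only egg, beet, and tapioca; none excluded — OK
L: has peanut, so not peanut-free — no

D, K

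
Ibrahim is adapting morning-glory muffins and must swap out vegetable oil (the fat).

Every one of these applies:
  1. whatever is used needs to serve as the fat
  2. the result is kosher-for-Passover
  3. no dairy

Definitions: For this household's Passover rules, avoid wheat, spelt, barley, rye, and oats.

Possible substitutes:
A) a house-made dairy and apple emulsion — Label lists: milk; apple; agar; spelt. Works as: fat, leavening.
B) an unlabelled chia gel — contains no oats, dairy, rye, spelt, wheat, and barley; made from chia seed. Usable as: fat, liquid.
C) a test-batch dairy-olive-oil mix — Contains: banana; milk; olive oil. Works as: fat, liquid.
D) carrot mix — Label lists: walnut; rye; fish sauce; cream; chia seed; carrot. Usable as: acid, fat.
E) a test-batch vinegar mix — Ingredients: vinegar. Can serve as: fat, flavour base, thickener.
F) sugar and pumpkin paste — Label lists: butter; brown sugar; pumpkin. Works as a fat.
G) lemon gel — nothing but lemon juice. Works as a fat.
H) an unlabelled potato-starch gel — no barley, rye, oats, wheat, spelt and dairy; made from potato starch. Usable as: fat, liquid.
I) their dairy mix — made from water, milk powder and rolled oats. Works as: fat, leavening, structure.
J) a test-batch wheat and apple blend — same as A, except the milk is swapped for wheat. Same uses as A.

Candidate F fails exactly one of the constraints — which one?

dairy-free

usable as a fat: satisfied
kosher-for-Passover: satisfied
dairy-free: has butter — fails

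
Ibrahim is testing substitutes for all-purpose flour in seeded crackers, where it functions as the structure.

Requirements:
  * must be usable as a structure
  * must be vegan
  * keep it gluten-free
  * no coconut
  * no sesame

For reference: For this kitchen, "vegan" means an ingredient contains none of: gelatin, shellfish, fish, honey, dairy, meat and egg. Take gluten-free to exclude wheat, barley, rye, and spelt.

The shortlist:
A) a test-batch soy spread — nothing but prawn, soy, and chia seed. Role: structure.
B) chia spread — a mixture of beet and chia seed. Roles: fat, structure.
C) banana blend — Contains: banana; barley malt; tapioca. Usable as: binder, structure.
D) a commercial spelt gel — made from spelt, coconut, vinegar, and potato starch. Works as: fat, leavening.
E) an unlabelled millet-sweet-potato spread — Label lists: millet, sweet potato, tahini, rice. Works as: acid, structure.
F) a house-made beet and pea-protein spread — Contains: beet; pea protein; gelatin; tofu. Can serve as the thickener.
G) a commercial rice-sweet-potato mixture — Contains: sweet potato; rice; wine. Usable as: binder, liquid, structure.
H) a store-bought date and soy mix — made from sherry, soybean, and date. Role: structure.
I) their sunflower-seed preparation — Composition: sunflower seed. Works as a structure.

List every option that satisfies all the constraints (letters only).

A: has prawn, so not vegan — out
B: every rule checks out — keep
C: has barley malt, so not gluten-free — no
D: not usable as a structure; has spelt, so not gluten-free (and 1 more) — out
E: has tahini, so not sesame-free — no
F: not usable as a structure; has gelatin, so not vegan — no
G: gluten-free, no sesame — OK
H: works as a structure, no coconut, no sesame — OK
I: only sunflower seed; none excluded — valid

B, G, H, I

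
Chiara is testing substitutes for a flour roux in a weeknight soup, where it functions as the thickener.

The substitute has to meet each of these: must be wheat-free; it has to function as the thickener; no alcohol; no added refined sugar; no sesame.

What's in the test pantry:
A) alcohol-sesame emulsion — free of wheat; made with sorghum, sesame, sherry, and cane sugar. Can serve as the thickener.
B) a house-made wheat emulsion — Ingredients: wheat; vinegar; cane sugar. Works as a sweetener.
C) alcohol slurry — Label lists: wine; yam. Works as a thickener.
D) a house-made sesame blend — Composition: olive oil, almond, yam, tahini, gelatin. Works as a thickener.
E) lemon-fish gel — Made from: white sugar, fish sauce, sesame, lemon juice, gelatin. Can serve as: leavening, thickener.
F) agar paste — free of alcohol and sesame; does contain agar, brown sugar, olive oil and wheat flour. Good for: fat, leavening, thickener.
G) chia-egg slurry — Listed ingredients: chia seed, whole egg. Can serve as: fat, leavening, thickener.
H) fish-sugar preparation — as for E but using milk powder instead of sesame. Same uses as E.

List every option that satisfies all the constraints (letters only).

G

A: has cane sugar, so not no-added-sugar; has sherry, so not alcohol-free (and 1 more) — no
B: not usable as a thickener; has cane sugar, so not no-added-sugar (and 1 more) — out
C: has wine, so not alcohol-free — reject
D: has tahini, so not sesame-free — out
E: has white sugar, so not no-added-sugar; has sesame, so not sesame-free — reject
F: has brown sugar, so not no-added-sugar; has wheat flour, so not wheat-free — out
G: no alcohol, no sesame — OK
H: has white sugar, so not no-added-sugar — reject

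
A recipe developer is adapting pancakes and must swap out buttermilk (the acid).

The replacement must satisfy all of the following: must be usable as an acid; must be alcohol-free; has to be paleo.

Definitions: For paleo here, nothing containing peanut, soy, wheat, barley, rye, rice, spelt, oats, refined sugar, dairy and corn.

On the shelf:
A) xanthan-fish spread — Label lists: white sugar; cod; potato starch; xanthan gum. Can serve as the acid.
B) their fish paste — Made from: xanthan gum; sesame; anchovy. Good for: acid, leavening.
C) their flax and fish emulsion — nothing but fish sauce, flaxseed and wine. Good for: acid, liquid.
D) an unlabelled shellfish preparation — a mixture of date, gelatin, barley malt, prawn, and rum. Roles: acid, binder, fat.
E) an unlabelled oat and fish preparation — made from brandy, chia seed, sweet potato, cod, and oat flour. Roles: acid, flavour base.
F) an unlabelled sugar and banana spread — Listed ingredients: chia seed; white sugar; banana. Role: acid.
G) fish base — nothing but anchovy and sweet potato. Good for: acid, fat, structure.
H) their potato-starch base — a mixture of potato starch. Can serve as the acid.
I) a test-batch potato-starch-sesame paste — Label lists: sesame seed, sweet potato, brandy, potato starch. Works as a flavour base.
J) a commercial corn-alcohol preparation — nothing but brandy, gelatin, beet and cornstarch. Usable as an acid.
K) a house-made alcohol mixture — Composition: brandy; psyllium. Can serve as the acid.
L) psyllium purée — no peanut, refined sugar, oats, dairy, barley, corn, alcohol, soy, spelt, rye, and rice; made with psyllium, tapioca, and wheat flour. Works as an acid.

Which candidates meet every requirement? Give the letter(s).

B, G, H

A: has white sugar, so not paleo — reject
B: nothing on the exclusion list — OK
C: has wine, so not alcohol-free — reject
D: has barley malt, so not paleo; has rum, so not alcohol-free — out
E: has oat flour, so not paleo; has brandy, so not alcohol-free — no
F: has white sugar, so not paleo — out
G: works as an acid, paleo, no alcohol — valid
H: nothing on the exclusion list — OK
I: not usable as an acid; has brandy, so not alcohol-free — no
J: has cornstarch, so not paleo; has brandy, so not alcohol-free — reject
K: has brandy, so not alcohol-free — out
L: has wheat flour, so not paleo — out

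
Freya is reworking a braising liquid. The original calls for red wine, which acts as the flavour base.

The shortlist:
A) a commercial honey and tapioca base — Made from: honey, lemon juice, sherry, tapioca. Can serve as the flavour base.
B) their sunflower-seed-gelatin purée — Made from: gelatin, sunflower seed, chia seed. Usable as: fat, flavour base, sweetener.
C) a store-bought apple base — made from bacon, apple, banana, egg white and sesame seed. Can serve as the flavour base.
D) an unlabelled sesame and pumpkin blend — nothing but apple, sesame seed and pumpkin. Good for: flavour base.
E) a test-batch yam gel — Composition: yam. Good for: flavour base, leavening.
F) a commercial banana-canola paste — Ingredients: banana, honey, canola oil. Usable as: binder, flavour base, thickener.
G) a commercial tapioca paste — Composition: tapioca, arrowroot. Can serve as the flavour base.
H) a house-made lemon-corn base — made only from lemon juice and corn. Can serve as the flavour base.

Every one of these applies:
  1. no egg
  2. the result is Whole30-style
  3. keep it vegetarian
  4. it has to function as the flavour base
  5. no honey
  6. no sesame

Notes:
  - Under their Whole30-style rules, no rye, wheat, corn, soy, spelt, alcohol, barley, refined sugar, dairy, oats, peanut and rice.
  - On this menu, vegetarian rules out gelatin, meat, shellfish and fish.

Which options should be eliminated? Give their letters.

A: has sherry, so not Whole30-style; has honey, so not honey-free — reject
B: has gelatin, so not vegetarian — out
C: has bacon, so not vegetarian; has egg white, so not egg-free (and 1 more) — no
D: has sesame seed, so not sesame-free — reject
E: only yam; none excluded — OK
F: has honey, so not honey-free — out
G: no sesame, Whole30-style — valid
H: has corn, so not Whole30-style — out

A, B, C, D, F, H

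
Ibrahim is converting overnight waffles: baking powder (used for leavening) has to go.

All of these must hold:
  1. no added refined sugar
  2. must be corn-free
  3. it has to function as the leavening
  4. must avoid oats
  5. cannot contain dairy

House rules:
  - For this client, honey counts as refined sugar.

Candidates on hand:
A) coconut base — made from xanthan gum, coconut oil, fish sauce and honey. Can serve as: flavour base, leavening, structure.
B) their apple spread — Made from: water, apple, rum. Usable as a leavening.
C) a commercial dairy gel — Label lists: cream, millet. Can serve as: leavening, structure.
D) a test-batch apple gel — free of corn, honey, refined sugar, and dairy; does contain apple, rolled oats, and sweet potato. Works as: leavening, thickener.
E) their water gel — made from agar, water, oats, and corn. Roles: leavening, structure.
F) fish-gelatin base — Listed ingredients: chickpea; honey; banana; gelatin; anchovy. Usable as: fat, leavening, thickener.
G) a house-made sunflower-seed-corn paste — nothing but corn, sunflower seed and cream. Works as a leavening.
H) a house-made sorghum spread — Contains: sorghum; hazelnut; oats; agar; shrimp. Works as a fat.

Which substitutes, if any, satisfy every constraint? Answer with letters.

B

A: has honey, so not no-added-sugar — out
B: only rum, water, and apple; none excluded — OK
C: has cream, so not dairy-free — reject
D: has rolled oats, so not oat-free — reject
E: has oats, so not oat-free; has corn, so not corn-free — reject
F: has honey, so not no-added-sugar — reject
G: has cream, so not dairy-free; has corn, so not corn-free — out
H: not usable as a leavening; has oats, so not oat-free — reject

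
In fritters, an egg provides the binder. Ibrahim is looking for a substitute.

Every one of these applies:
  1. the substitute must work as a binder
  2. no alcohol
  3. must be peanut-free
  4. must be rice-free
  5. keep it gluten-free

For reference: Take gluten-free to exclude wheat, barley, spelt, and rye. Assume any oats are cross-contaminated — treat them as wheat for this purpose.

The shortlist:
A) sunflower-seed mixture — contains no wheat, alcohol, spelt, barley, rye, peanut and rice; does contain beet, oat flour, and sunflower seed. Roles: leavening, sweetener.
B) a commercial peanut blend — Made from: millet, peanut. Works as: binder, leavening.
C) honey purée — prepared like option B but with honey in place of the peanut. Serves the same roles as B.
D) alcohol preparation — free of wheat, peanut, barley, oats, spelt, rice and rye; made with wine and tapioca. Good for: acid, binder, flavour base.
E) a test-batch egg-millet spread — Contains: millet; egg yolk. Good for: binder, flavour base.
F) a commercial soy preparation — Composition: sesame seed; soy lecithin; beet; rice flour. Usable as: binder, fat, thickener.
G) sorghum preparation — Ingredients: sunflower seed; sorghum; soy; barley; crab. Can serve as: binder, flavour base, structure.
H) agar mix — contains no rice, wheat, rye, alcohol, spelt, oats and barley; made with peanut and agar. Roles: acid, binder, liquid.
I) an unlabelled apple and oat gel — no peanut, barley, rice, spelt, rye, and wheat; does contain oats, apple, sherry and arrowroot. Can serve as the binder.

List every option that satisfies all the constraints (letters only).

C, E

A: not usable as a binder; has oat flour, so not gluten-free — reject
B: has peanut, so not peanut-free — no
C: works as a binder, no rice, gluten-free — OK
D: has wine, so not alcohol-free — out
E: no peanut, no rice — OK
F: has rice flour, so not rice-free — reject
G: has barley, so not gluten-free — no
H: has peanut, so not peanut-free — out
I: has oats, so not gluten-free; has sherry, so not alcohol-free — out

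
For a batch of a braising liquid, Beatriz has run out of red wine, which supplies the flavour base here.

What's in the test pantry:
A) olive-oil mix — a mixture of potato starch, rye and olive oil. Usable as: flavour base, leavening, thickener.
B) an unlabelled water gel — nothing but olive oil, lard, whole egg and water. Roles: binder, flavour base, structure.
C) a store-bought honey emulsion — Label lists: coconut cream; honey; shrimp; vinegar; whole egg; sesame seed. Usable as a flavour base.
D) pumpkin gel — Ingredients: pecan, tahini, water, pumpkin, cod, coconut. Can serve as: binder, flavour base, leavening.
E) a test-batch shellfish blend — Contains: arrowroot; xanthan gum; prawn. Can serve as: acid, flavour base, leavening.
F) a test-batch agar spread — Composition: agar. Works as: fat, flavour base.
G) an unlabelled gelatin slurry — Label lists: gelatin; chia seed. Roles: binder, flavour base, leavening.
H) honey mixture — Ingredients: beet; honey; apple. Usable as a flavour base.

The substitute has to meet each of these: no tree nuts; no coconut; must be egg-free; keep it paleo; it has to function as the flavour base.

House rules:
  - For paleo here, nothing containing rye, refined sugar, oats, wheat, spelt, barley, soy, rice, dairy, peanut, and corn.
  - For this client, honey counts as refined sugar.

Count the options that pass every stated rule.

A: has rye, so not paleo — reject
B: has whole egg, so not egg-free — reject
C: has honey, so not paleo; has whole egg, so not egg-free (and 1 more) — reject
D: has coconut, so not coconut-free; has pecan, so not tree-nut-free — reject
E: no coconut, no tree nuts — keep
F: only agar; none excluded — keep
G: no tree nuts, paleo — OK
H: has honey, so not paleo — reject

3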